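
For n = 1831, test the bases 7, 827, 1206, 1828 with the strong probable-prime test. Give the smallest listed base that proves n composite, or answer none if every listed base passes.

n − 1 = 1830 = 2^1 · 915, so s = 1 and d = 915.
Base 7: x_0 = 7^915 mod 1831 = 1830. x_0 = 1830 ≡ −1, so 7 is not a witness.
Base 827: x_0 = 827^915 mod 1831 = 1. x_0 = 1, so 827 is not a witness.
Base 1206: x_0 = 1206^915 mod 1831 = 1830. x_0 = 1830 ≡ −1, so 1206 is not a witness.
Base 1828: x_0 = 1828^915 mod 1831 = 1. x_0 = 1, so 1828 is not a witness.
No listed base is a witness for 1831.

none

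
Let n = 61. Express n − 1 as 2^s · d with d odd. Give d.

15

Halving: 60 → 30 → 15; 15 is odd.
So 60 = 2^2 · 15.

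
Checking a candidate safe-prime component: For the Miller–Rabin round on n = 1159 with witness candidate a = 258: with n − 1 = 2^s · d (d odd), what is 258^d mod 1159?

n − 1 = 1158 = 2^1 · 579, so s = 1 and d = 579.
By repeated squaring, 258^579 ≡ 609 (mod 1159).

609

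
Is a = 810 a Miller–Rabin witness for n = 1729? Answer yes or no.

n − 1 = 1728 = 2^6 · 27, so s = 6 and d = 27.
x_0 = 810^27 mod 1729 = 1728.
x_0 = 1728 ≡ −1, so 810 is not a witness.

no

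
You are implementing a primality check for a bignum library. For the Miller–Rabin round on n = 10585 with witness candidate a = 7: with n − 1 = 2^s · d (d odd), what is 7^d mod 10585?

5453

n − 1 = 10584 = 2^3 · 1323, so s = 3 and d = 1323.
By repeated squaring, 7^1323 ≡ 5453 (mod 10585).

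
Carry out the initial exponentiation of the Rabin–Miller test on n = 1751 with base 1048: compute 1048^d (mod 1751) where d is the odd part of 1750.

1185

n − 1 = 1750 = 2^1 · 875, so s = 1 and d = 875.
Repeated squaring mod 1751: 1048^1 ≡ 1048, 1048^2 ≡ 427, 1048^4 ≡ 225, 1048^8 ≡ 1597, 1048^16 ≡ 953, 1048^32 ≡ 1191, 1048^64 ≡ 171, 1048^128 ≡ 1225, 1048^256 ≡ 18, 1048^512 ≡ 324.
875 = 512 + 256 + 64 + 32 + 8 + 2 + 1, so 1048^875 ≡ 324·18·171·1191·1597·427·1048 ≡ 1185 (mod 1751).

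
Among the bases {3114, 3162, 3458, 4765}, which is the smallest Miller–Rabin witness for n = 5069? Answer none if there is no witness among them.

3162

n − 1 = 5068 = 2^2 · 1267, so s = 2 and d = 1267.
Base 3114: x_0 = 3114^1267 mod 5069 = 1955. x_0 is neither 1 nor 5068, so continue squaring. x_1 = 1955^2 mod 5069 = 5068. x_1 ≡ −1, so 3114 is not a witness.
Base 3162: x_0 = 3162^1267 mod 5069 = 3012. x_0 is neither 1 nor 5068, so continue squaring. x_1 = 3012^2 mod 5069 = 3703. Reached i = s−1 = 1 without hitting −1: 3162 is a Miller–Rabin witness and 5069 is composite.
Base 3458: x_0 = 3458^1267 mod 5069 = 2013. x_0 is neither 1 nor 5068, so continue squaring. x_1 = 2013^2 mod 5069 = 2038. Reached i = s−1 = 1 without hitting −1: 3458 is a Miller–Rabin witness and 5069 is composite.
Base 4765: x_0 = 4765^1267 mod 5069 = 3523. x_0 is neither 1 nor 5068, so continue squaring. x_1 = 3523^2 mod 5069 = 2617. Reached i = s−1 = 1 without hitting −1: 4765 is a Miller–Rabin witness and 5069 is composite.
The smallest witness among the given bases is 3162.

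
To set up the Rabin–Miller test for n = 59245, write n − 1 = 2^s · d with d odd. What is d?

14811

Halving: 59244 → 29622 → 14811; 14811 is odd.
So 59244 = 2^2 · 14811.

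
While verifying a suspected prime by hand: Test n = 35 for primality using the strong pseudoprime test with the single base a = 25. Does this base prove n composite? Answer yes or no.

yes

n − 1 = 34 = 2^1 · 17, so s = 1 and d = 17.
Repeated squaring mod 35: 25^1 ≡ 25, 25^2 ≡ 30, 25^4 ≡ 25, 25^8 ≡ 30, 25^16 ≡ 25.
17 = 16 + 1, so 25^17 ≡ 25·25 ≡ 30 (mod 35).
x_0 = 25^17 mod 35 = 30.
x_0 ∉ {1, 34} and s = 1, so 25 is a Miller–Rabin witness and 35 is composite.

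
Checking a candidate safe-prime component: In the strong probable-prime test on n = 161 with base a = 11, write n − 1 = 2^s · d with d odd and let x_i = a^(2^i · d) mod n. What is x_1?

n − 1 = 160 = 2^5 · 5, so s = 5 and d = 5.
x_0 = 11^5 mod 161 = 51.
x_1 = 51^2 mod 161 = 25.

25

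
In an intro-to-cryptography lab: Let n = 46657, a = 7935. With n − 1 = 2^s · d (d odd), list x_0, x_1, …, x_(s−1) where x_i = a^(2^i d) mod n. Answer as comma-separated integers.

n − 1 = 46656 = 2^6 · 729, so s = 6 and d = 729.
x_0 = 7935^729 mod 46657 = 746.
x_1 = 746^2 mod 46657 = 43289.
x_2 = 43289^2 mod 46657 = 5773.
x_3 = 5773^2 mod 46657 = 14431.
x_4 = 14431^2 mod 46657 = 23570.
x_5 = 23570^2 mod 46657 = 1.

746, 43289, 5773, 14431, 23570, 1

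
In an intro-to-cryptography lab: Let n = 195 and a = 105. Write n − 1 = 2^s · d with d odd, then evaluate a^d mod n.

105

n − 1 = 194 = 2^1 · 97, so s = 1 and d = 97.
Repeated squaring mod 195: 105^1 ≡ 105, 105^2 ≡ 105, 105^4 ≡ 105, 105^8 ≡ 105, 105^16 ≡ 105, 105^32 ≡ 105, 105^64 ≡ 105.
97 = 64 + 32 + 1, so 105^97 ≡ 105·105·105 ≡ 105 (mod 195).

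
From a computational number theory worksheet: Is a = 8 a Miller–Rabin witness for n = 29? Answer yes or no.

no

n − 1 = 28 = 2^2 · 7, so s = 2 and d = 7.
x_0 = 8^7 mod 29 = 17.
x_0 is neither 1 nor 28, so continue squaring.
x_1 = 17^2 mod 29 = 28.
x_1 ≡ −1, so 8 is not a witness.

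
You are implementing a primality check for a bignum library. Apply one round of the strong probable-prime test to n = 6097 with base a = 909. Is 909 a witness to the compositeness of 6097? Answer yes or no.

no

n − 1 = 6096 = 2^4 · 381, so s = 4 and d = 381.
Repeated squaring mod 6097: 909^1 ≡ 909, 909^2 ≡ 3186, 909^4 ≡ 5188, 909^8 ≡ 3186, 909^16 ≡ 5188, 909^32 ≡ 3186, 909^64 ≡ 5188, 909^128 ≡ 3186, 909^256 ≡ 5188.
381 = 256 + 64 + 32 + 16 + 8 + 4 + 1, so 909^381 ≡ 5188·5188·3186·5188·3186·5188·909 ≡ 6096 (mod 6097).
x_0 = 909^381 mod 6097 = 6096.
x_0 = 6096 ≡ −1, so 909 is not a witness.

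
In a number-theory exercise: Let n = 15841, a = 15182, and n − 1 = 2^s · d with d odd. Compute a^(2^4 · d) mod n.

1

n − 1 = 15840 = 2^5 · 495, so s = 5 and d = 495.
Repeated squaring mod 15841: 15182^1 ≡ 15182, 15182^2 ≡ 6574, 15182^4 ≡ 3228, 15182^8 ≡ 12447, 15182^16 ≡ 2829, 15182^32 ≡ 3536, 15182^64 ≡ 4747, 15182^128 ≡ 8107, 15182^256 ≡ 14981.
495 = 256 + 128 + 64 + 32 + 8 + 4 + 2 + 1, so 15182^495 ≡ 14981·8107·4747·3536·12447·3228·6574·15182 ≡ 15840 (mod 15841).
x_0 = 15840.
x_1 = 15840^2 mod 15841 = 1.
x_2 = 1^2 mod 15841 = 1.
x_3 = 1^2 mod 15841 = 1.
x_4 = 1^2 mod 15841 = 1.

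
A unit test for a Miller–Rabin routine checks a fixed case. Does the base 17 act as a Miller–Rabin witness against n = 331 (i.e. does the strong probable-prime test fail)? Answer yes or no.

no

n − 1 = 330 = 2^1 · 165, so s = 1 and d = 165.
x_0 = 17^165 mod 331 = 1.
x_0 = 1, so 17 is not a witness.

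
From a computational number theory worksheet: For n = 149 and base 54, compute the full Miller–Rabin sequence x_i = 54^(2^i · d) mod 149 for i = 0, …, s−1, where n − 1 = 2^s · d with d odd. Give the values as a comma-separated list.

n − 1 = 148 = 2^2 · 37, so s = 2 and d = 37.
x_0 = 54^37 mod 149 = 148.
x_1 = 148^2 mod 149 = 1.

148, 1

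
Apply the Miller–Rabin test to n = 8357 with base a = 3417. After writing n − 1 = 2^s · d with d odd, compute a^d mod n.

3295

n − 1 = 8356 = 2^2 · 2089, so s = 2 and d = 2089.
3417^2089 mod 8357 = 3295.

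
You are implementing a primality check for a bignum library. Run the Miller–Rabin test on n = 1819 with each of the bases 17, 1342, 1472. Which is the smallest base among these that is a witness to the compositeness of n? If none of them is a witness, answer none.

17

n − 1 = 1818 = 2^1 · 909, so s = 1 and d = 909.
Base 17: x_0 = 17^909 mod 1819 = 238. x_0 ∉ {1, 1818} and s = 1, so 17 is a Miller–Rabin witness and 1819 is composite.
Base 1342: x_0 = 1342^909 mod 1819 = 696. x_0 ∉ {1, 1818} and s = 1, so 1342 is a Miller–Rabin witness and 1819 is composite.
Base 1472: x_0 = 1472^909 mod 1819 = 334. x_0 ∉ {1, 1818} and s = 1, so 1472 is a Miller–Rabin witness and 1819 is composite.
The smallest witness among the given bases is 17.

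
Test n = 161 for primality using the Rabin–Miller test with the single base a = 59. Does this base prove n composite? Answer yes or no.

n − 1 = 160 = 2^5 · 5, so s = 5 and d = 5.
x_0 = 59^5 mod 161 = 96.
x_0 is neither 1 nor 160, so continue squaring.
x_1 = 96^2 mod 161 = 39.
x_2 = 39^2 mod 161 = 72.
x_3 = 72^2 mod 161 = 32.
x_4 = 32^2 mod 161 = 58.
Reached i = s−1 = 4 without hitting −1: 59 is a Miller–Rabin witness and 161 is composite.

yes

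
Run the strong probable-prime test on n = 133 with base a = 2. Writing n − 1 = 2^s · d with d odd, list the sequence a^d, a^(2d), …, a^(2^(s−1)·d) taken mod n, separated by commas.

n − 1 = 132 = 2^2 · 33, so s = 2 and d = 33.
x_0 = 2^33 mod 133 = 50.
x_1 = 50^2 mod 133 = 106.

50, 106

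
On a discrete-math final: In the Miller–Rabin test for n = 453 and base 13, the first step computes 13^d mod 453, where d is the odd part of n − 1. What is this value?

n − 1 = 452 = 2^2 · 113, so s = 2 and d = 113.
13^113 mod 453 = 436.

436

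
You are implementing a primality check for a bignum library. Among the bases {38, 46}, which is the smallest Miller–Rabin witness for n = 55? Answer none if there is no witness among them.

n − 1 = 54 = 2^1 · 27, so s = 1 and d = 27.
Base 38: x_0 = 38^27 mod 55 = 47. x_0 ∉ {1, 54} and s = 1, so 38 is a Miller–Rabin witness and 55 is composite.
Base 46: x_0 = 46^27 mod 55 = 51. x_0 ∉ {1, 54} and s = 1, so 46 is a Miller–Rabin witness and 55 is composite.
The smallest witness among the given bases is 38.

38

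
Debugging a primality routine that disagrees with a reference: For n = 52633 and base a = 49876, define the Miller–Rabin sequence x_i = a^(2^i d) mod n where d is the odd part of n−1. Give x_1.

49029

n − 1 = 52632 = 2^3 · 6579, so s = 3 and d = 6579.
x_0 = 49876^6579 mod 52633 = 42435.
x_1 = 42435^2 mod 52633 = 49029.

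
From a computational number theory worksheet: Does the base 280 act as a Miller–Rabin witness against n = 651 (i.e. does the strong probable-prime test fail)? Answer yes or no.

yes

n − 1 = 650 = 2^1 · 325, so s = 1 and d = 325.
Repeated squaring mod 651: 280^1 ≡ 280, 280^2 ≡ 280, 280^4 ≡ 280, 280^8 ≡ 280, 280^16 ≡ 280, 280^32 ≡ 280, 280^64 ≡ 280, 280^128 ≡ 280, 280^256 ≡ 280.
325 = 256 + 64 + 4 + 1, so 280^325 ≡ 280·280·280·280 ≡ 280 (mod 651).
x_0 = 280^325 mod 651 = 280.
x_0 ∉ {1, 650} and s = 1, so 280 is a Miller–Rabin witness and 651 is composite.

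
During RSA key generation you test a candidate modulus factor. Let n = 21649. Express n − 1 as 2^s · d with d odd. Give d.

1353

Halving: 21648 → 10824 → 5412 → 2706 → 1353; 1353 is odd.
So 21648 = 2^4 · 1353.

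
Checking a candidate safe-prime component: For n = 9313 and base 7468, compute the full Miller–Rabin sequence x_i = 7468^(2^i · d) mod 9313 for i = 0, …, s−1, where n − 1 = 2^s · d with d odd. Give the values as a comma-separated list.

9117, 1164, 4511, 216, 91

n − 1 = 9312 = 2^5 · 291, so s = 5 and d = 291.
x_0 = 7468^291 mod 9313 = 9117.
x_1 = 9117^2 mod 9313 = 1164.
x_2 = 1164^2 mod 9313 = 4511.
x_3 = 4511^2 mod 9313 = 216.
x_4 = 216^2 mod 9313 = 91.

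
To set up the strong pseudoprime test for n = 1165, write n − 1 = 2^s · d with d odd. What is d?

291

Halving: 1164 → 582 → 291; 291 is odd.
So 1164 = 2^2 · 291.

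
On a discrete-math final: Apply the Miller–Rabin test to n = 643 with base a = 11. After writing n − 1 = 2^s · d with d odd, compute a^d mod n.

642

n − 1 = 642 = 2^1 · 321, so s = 1 and d = 321.
11^321 mod 643 = 642.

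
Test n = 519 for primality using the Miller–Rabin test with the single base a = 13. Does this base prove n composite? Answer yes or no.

yes

n − 1 = 518 = 2^1 · 259, so s = 1 and d = 259.
Repeated squaring mod 519: 13^1 ≡ 13, 13^2 ≡ 169, 13^4 ≡ 16, 13^8 ≡ 256, 13^16 ≡ 142, 13^32 ≡ 442, 13^64 ≡ 220, 13^128 ≡ 133, 13^256 ≡ 43.
259 = 256 + 2 + 1, so 13^259 ≡ 43·169·13 ≡ 13 (mod 519).
x_0 = 13^259 mod 519 = 13.
x_0 ∉ {1, 518} and s = 1, so 13 is a Miller–Rabin witness and 519 is composite.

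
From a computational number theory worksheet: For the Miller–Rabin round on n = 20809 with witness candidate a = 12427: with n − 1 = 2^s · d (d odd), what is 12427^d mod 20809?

n − 1 = 20808 = 2^3 · 2601, so s = 3 and d = 2601.
12427^2601 mod 20809 = 5493.

5493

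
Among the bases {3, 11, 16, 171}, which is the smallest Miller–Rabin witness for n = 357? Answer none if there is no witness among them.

3

n − 1 = 356 = 2^2 · 89, so s = 2 and d = 89.
Base 3: x_0 = 3^89 mod 357 = 201. x_0 is neither 1 nor 356, so continue squaring. x_1 = 201^2 mod 357 = 60. Reached i = s−1 = 1 without hitting −1: 3 is a Miller–Rabin witness and 357 is composite.
Base 11: x_0 = 11^89 mod 357 = 23. x_0 is neither 1 nor 356, so continue squaring. x_1 = 23^2 mod 357 = 172. Reached i = s−1 = 1 without hitting −1: 11 is a Miller–Rabin witness and 357 is composite.
Base 16: x_0 = 16^89 mod 357 = 67. x_0 is neither 1 nor 356, so continue squaring. x_1 = 67^2 mod 357 = 205. Reached i = s−1 = 1 without hitting −1: 16 is a Miller–Rabin witness and 357 is composite.
Base 171: x_0 = 171^89 mod 357 = 222. x_0 is neither 1 nor 356, so continue squaring. x_1 = 222^2 mod 357 = 18. Reached i = s−1 = 1 without hitting −1: 171 is a Miller–Rabin witness and 357 is composite.
The smallest witness among the given bases is 3.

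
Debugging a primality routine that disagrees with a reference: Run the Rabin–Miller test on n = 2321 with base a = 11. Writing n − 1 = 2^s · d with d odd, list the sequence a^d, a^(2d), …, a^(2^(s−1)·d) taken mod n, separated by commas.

n − 1 = 2320 = 2^4 · 145, so s = 4 and d = 145.
x_0 = 11^145 mod 2321 = 902.
x_1 = 902^2 mod 2321 = 1254.
x_2 = 1254^2 mod 2321 = 1199.
x_3 = 1199^2 mod 2321 = 902.

902, 1254, 1199, 902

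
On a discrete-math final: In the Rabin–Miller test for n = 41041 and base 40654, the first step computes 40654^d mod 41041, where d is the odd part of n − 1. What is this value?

573

n − 1 = 41040 = 2^4 · 2565, so s = 4 and d = 2565.
40654^2565 mod 41041 = 573.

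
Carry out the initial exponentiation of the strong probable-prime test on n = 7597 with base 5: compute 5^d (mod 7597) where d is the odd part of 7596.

n − 1 = 7596 = 2^2 · 1899, so s = 2 and d = 1899.
Repeated squaring mod 7597: 5^1 ≡ 5, 5^2 ≡ 25, 5^4 ≡ 625, 5^8 ≡ 3178, 5^16 ≡ 3271, 5^32 ≡ 2865, 5^64 ≡ 3465, 5^128 ≡ 2965, 5^256 ≡ 1496, 5^512 ≡ 4498, 5^1024 ≡ 1193.
1899 = 1024 + 512 + 256 + 64 + 32 + 8 + 2 + 1, so 5^1899 ≡ 1193·4498·1496·3465·2865·3178·25·5 ≡ 4175 (mod 7597).

4175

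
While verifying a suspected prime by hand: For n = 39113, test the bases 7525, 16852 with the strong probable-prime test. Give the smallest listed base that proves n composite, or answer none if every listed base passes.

none

n − 1 = 39112 = 2^3 · 4889, so s = 3 and d = 4889.
Base 7525: x_0 = 7525^4889 mod 39113 = 17405. x_0 is neither 1 nor 39112, so continue squaring. x_1 = 17405^2 mod 39113 = 3840. x_2 = 3840^2 mod 39113 = 39112. x_2 ≡ −1, so 7525 is not a witness.
Base 16852: x_0 = 16852^4889 mod 39113 = 39112. x_0 = 39112 ≡ −1, so 16852 is not a witness.
No listed base is a witness for 39113.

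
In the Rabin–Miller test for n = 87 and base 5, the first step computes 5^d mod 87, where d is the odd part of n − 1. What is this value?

n − 1 = 86 = 2^1 · 43, so s = 1 and d = 43.
Repeated squaring mod 87: 5^1 ≡ 5, 5^2 ≡ 25, 5^4 ≡ 16, 5^8 ≡ 82, 5^16 ≡ 25, 5^32 ≡ 16.
43 = 32 + 8 + 2 + 1, so 5^43 ≡ 16·82·25·5 ≡ 5 (mod 87).

5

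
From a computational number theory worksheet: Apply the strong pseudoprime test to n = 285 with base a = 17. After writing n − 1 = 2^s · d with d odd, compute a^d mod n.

n − 1 = 284 = 2^2 · 71, so s = 2 and d = 71.
17^71 mod 285 = 218.

218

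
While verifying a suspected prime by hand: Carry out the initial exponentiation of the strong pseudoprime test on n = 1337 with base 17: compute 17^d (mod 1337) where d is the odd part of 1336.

n − 1 = 1336 = 2^3 · 167, so s = 3 and d = 167.
Repeated squaring mod 1337: 17^1 ≡ 17, 17^2 ≡ 289, 17^4 ≡ 627, 17^8 ≡ 51, 17^16 ≡ 1264, 17^32 ≡ 1318, 17^64 ≡ 361, 17^128 ≡ 632.
167 = 128 + 32 + 4 + 2 + 1, so 17^167 ≡ 632·1318·627·289·17 ≡ 75 (mod 1337).

75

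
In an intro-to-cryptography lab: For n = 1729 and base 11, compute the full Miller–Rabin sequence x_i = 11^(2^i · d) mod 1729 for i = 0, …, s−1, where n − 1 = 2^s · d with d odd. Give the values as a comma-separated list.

1331, 1065, 1, 1, 1, 1

n − 1 = 1728 = 2^6 · 27, so s = 6 and d = 27.
x_0 = 11^27 mod 1729 = 1331.
x_1 = 1331^2 mod 1729 = 1065.
x_2 = 1065^2 mod 1729 = 1.
x_3 = 1^2 mod 1729 = 1.
x_4 = 1^2 mod 1729 = 1.
x_5 = 1^2 mod 1729 = 1.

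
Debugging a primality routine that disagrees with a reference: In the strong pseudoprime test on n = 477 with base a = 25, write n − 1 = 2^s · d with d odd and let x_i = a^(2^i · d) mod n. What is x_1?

439

n − 1 = 476 = 2^2 · 119, so s = 2 and d = 119.
x_0 = 25^119 mod 477 = 382.
x_1 = 382^2 mod 477 = 439.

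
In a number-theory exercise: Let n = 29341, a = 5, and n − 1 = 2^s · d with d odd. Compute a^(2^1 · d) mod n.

n − 1 = 29340 = 2^2 · 7335, so s = 2 and d = 7335.
x_0 = 5^7335 mod 29341 = 15127.
x_1 = 15127^2 mod 29341 = 25011.

25011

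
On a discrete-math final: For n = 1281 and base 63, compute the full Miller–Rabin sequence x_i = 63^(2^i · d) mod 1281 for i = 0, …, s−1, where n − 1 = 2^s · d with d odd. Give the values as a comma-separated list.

1008, 231, 840, 1050, 840, 1050, 840, 1050

n − 1 = 1280 = 2^8 · 5, so s = 8 and d = 5.
x_0 = 63^5 mod 1281 = 1008.
x_1 = 1008^2 mod 1281 = 231.
x_2 = 231^2 mod 1281 = 840.
x_3 = 840^2 mod 1281 = 1050.
x_4 = 1050^2 mod 1281 = 840.
x_5 = 840^2 mod 1281 = 1050.
x_6 = 1050^2 mod 1281 = 840.
x_7 = 840^2 mod 1281 = 1050.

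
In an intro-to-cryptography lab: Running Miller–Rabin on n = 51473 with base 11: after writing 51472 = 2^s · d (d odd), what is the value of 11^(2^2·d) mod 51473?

51472

n − 1 = 51472 = 2^4 · 3217, so s = 4 and d = 3217.
x_0 = 11^3217 mod 51473 = 17458.
x_1 = 17458^2 mod 51473 = 10131.
x_2 = 10131^2 mod 51473 = 51472.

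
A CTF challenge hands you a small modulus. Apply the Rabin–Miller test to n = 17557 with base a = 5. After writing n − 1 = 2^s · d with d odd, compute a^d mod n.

13891

n − 1 = 17556 = 2^2 · 4389, so s = 2 and d = 4389.
5^4389 mod 17557 = 13891.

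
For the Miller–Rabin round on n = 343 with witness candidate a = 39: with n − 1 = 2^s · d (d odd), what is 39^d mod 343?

n − 1 = 342 = 2^1 · 171, so s = 1 and d = 171.
39^171 mod 343 = 176.

176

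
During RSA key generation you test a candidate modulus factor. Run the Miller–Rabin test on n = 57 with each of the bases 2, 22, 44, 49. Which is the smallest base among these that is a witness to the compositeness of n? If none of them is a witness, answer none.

2

n − 1 = 56 = 2^3 · 7, so s = 3 and d = 7.
Base 2: x_0 = 2^7 mod 57 = 14. x_0 is neither 1 nor 56, so continue squaring. x_1 = 14^2 mod 57 = 25. x_2 = 25^2 mod 57 = 55. Reached i = s−1 = 2 without hitting −1: 2 is a Miller–Rabin witness and 57 is composite.
Base 22: x_0 = 22^7 mod 57 = 40. x_0 is neither 1 nor 56, so continue squaring. x_1 = 40^2 mod 57 = 4. x_2 = 4^2 mod 57 = 16. Reached i = s−1 = 2 without hitting −1: 22 is a Miller–Rabin witness and 57 is composite.
Base 44: x_0 = 44^7 mod 57 = 47. x_0 is neither 1 nor 56, so continue squaring. x_1 = 47^2 mod 57 = 43. x_2 = 43^2 mod 57 = 25. Reached i = s−1 = 2 without hitting −1: 44 is a Miller–Rabin witness and 57 is composite.
Base 49: x_0 = 49^7 mod 57 = 49. x_0 is neither 1 nor 56, so continue squaring. x_1 = 49^2 mod 57 = 7. x_2 = 7^2 mod 57 = 49. Reached i = s−1 = 2 without hitting −1: 49 is a Miller–Rabin witness and 57 is composite.
The smallest witness among the given bases is 2.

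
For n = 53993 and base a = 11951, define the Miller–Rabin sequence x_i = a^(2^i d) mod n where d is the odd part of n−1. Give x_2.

n − 1 = 53992 = 2^3 · 6749, so s = 3 and d = 6749.
x_0 = 11951^6749 mod 53993 = 35348.
x_1 = 35348^2 mod 53993 = 29091.
x_2 = 29091^2 mod 53993 = 53992.

53992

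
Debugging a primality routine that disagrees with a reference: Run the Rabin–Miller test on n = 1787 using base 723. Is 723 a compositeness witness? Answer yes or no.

n − 1 = 1786 = 2^1 · 893, so s = 1 and d = 893.
x_0 = 723^893 mod 1787 = 1.
x_0 = 1, so 723 is not a witness.

no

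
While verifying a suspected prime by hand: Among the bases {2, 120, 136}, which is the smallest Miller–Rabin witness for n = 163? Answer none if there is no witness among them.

n − 1 = 162 = 2^1 · 81, so s = 1 and d = 81.
Base 2: x_0 = 2^81 mod 163 = 162. x_0 = 162 ≡ −1, so 2 is not a witness.
Base 120: x_0 = 120^81 mod 163 = 162. x_0 = 162 ≡ −1, so 120 is not a witness.
Base 136: x_0 = 136^81 mod 163 = 1. x_0 = 1, so 136 is not a witness.
No listed base is a witness for 163.

none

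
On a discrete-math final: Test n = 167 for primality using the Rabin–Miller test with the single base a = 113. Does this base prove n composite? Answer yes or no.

n − 1 = 166 = 2^1 · 83, so s = 1 and d = 83.
x_0 = 113^83 mod 167 = 166.
x_0 = 166 ≡ −1, so 113 is not a witness.

no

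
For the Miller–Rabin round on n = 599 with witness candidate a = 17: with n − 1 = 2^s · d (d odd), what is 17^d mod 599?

n − 1 = 598 = 2^1 · 299, so s = 1 and d = 299.
17^299 mod 599 = 1.

1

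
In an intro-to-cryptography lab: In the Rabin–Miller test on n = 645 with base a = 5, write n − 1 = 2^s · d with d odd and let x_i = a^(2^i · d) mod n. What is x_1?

565

n − 1 = 644 = 2^2 · 161, so s = 2 and d = 161.
x_0 = 5^161 mod 645 = 50.
x_1 = 50^2 mod 645 = 565.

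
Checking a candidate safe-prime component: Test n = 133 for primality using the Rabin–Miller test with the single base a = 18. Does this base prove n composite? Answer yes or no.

yes

n − 1 = 132 = 2^2 · 33, so s = 2 and d = 33.
x_0 = 18^33 mod 133 = 113.
x_0 is neither 1 nor 132, so continue squaring.
x_1 = 113^2 mod 133 = 1.
x_1 = 1 but x_0 ≠ ±1, a nontrivial square root of 1 — 18 is a witness and 133 is composite.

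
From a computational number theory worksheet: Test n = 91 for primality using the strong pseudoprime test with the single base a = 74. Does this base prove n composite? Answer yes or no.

no

n − 1 = 90 = 2^1 · 45, so s = 1 and d = 45.
x_0 = 74^45 mod 91 = 1.
x_0 = 1, so 74 is not a witness.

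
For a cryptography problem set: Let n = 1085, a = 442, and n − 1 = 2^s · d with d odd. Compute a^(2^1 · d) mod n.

n − 1 = 1084 = 2^2 · 271, so s = 2 and d = 271.
By repeated squaring, 442^271 ≡ 8 (mod 1085).
x_0 = 8.
x_1 = 8^2 mod 1085 = 64.

64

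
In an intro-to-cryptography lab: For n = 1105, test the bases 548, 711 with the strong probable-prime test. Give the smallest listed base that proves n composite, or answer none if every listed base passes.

711

n − 1 = 1104 = 2^4 · 69, so s = 4 and d = 69.
Base 548: x_0 = 548^69 mod 1105 = 1058. x_0 is neither 1 nor 1104, so continue squaring. x_1 = 1058^2 mod 1105 = 1104. x_1 ≡ −1, so 548 is not a witness.
Base 711: x_0 = 711^69 mod 1105 = 131. x_0 is neither 1 nor 1104, so continue squaring. x_1 = 131^2 mod 1105 = 586. x_2 = 586^2 mod 1105 = 846. x_3 = 846^2 mod 1105 = 781. Reached i = s−1 = 3 without hitting −1: 711 is a Miller–Rabin witness and 1105 is composite.
The smallest witness among the given bases is 711.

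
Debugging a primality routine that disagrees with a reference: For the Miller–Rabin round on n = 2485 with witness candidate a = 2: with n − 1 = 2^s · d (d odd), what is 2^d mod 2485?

232

n − 1 = 2484 = 2^2 · 621, so s = 2 and d = 621.
Repeated squaring mod 2485: 2^1 ≡ 2, 2^2 ≡ 4, 2^4 ≡ 16, 2^8 ≡ 256, 2^16 ≡ 926, 2^32 ≡ 151, 2^64 ≡ 436, 2^128 ≡ 1236, 2^256 ≡ 1906, 2^512 ≡ 2251.
621 = 512 + 64 + 32 + 8 + 4 + 1, so 2^621 ≡ 2251·436·151·256·16·2 ≡ 232 (mod 2485).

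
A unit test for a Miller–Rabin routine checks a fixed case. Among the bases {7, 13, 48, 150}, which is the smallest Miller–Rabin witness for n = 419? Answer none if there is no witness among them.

n − 1 = 418 = 2^1 · 209, so s = 1 and d = 209.
Base 7: x_0 = 7^209 mod 419 = 1. x_0 = 1, so 7 is not a witness.
Base 13: x_0 = 13^209 mod 419 = 1. x_0 = 1, so 13 is not a witness.
Base 48: x_0 = 48^209 mod 419 = 1. x_0 = 1, so 48 is not a witness.
Base 150: x_0 = 150^209 mod 419 = 418. x_0 = 418 ≡ −1, so 150 is not a witness.
No listed base is a witness for 419.

none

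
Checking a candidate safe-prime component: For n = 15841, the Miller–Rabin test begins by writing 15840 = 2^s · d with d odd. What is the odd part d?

Halving: 15840 → 7920 → 3960 → 1980 → 990 → 495; 495 is odd.
So 15840 = 2^5 · 495.

495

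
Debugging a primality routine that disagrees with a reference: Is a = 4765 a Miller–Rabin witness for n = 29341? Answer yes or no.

n − 1 = 29340 = 2^2 · 7335, so s = 2 and d = 7335.
Repeated squaring mod 29341: 4765^1 ≡ 4765, 4765^2 ≡ 24632, 4765^4 ≡ 22226, 4765^8 ≡ 10000, 4765^16 ≡ 5872, 4765^32 ≡ 4709, 4765^64 ≡ 22226, 4765^128 ≡ 10000, 4765^256 ≡ 5872, 4765^512 ≡ 4709, 4765^1024 ≡ 22226, 4765^2048 ≡ 10000, 4765^4096 ≡ 5872.
7335 = 4096 + 2048 + 1024 + 128 + 32 + 4 + 2 + 1, so 4765^7335 ≡ 5872·10000·22226·10000·4709·22226·24632·4765 ≡ 21910 (mod 29341).
x_0 = 4765^7335 mod 29341 = 21910.
x_0 is neither 1 nor 29340, so continue squaring.
x_1 = 21910^2 mod 29341 = 29340.
x_1 ≡ −1, so 4765 is not a witness.

no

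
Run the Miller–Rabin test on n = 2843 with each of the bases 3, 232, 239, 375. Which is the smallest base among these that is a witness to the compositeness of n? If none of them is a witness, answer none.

n − 1 = 2842 = 2^1 · 1421, so s = 1 and d = 1421.
Base 3: x_0 = 3^1421 mod 2843 = 1. x_0 = 1, so 3 is not a witness.
Base 232: x_0 = 232^1421 mod 2843 = 2842. x_0 = 2842 ≡ −1, so 232 is not a witness.
Base 239: x_0 = 239^1421 mod 2843 = 1. x_0 = 1, so 239 is not a witness.
Base 375: x_0 = 375^1421 mod 2843 = 2842. x_0 = 2842 ≡ −1, so 375 is not a witness.
No listed base is a witness for 2843.

none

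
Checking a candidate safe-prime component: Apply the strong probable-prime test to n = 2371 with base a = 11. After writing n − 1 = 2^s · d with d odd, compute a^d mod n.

1

n − 1 = 2370 = 2^1 · 1185, so s = 1 and d = 1185.
11^1185 mod 2371 = 1.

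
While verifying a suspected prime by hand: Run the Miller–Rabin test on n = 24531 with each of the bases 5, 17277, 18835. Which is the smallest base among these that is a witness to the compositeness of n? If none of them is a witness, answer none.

5

n − 1 = 24530 = 2^1 · 12265, so s = 1 and d = 12265.
Base 5: x_0 = 5^12265 mod 24531 = 20480. x_0 ∉ {1, 24530} and s = 1, so 5 is a Miller–Rabin witness and 24531 is composite.
Base 17277: x_0 = 17277^12265 mod 24531 = 3939. x_0 ∉ {1, 24530} and s = 1, so 17277 is a Miller–Rabin witness and 24531 is composite.
Base 18835: x_0 = 18835^12265 mod 24531 = 14857. x_0 ∉ {1, 24530} and s = 1, so 18835 is a Miller–Rabin witness and 24531 is composite.
The smallest witness among the given bases is 5.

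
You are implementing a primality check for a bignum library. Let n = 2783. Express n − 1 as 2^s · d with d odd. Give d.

Halving: 2782 → 1391; 1391 is odd.
So 2782 = 2^1 · 1391.

1391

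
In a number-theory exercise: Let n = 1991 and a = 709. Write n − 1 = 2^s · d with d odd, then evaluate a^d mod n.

463

n − 1 = 1990 = 2^1 · 995, so s = 1 and d = 995.
709^995 mod 1991 = 463.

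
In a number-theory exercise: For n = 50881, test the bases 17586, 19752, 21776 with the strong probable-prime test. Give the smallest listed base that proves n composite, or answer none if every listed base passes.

19752

n − 1 = 50880 = 2^6 · 795, so s = 6 and d = 795.
Base 17586: x_0 = 17586^795 mod 50881 = 45647. x_0 is neither 1 nor 50880, so continue squaring. x_1 = 45647^2 mod 50881 = 20778. x_2 = 20778^2 mod 50881 = 50880. x_2 ≡ −1, so 17586 is not a witness.
Base 19752: x_0 = 19752^795 mod 50881 = 6928. x_0 is neither 1 nor 50880, so continue squaring. x_1 = 6928^2 mod 50881 = 16401. x_2 = 16401^2 mod 50881 = 35835. x_3 = 35835^2 mod 50881 = 12547. x_4 = 12547^2 mod 50881 = 1395. x_5 = 1395^2 mod 50881 = 12547. Reached i = s−1 = 5 without hitting −1: 19752 is a Miller–Rabin witness and 50881 is composite.
Base 21776: x_0 = 21776^795 mod 50881 = 45542. x_0 is neither 1 nor 50880, so continue squaring. x_1 = 45542^2 mod 50881 = 11561. x_2 = 11561^2 mod 50881 = 43215. x_3 = 43215^2 mod 50881 = 1. x_3 = 1 but x_2 ≠ ±1, a nontrivial square root of 1 — 21776 is a witness and 50881 is composite.
The smallest witness among the given bases is 19752.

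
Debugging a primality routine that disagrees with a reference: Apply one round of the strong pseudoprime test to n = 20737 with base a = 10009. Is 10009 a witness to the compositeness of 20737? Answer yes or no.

n − 1 = 20736 = 2^8 · 81, so s = 8 and d = 81.
x_0 = 10009^81 mod 20737 = 1912.
x_0 is neither 1 nor 20736, so continue squaring.
x_1 = 1912^2 mod 20737 = 6032.
x_2 = 6032^2 mod 20737 = 12326.
x_3 = 12326^2 mod 20737 = 11014.
x_4 = 11014^2 mod 20737 = 17483.
x_5 = 17483^2 mod 20737 = 12646.
x_6 = 12646^2 mod 20737 = 18309.
x_7 = 18309^2 mod 20737 = 5876.
Reached i = s−1 = 7 without hitting −1: 10009 is a Miller–Rabin witness and 20737 is composite.

yes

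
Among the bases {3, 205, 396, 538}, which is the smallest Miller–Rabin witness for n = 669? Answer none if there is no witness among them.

n − 1 = 668 = 2^2 · 167, so s = 2 and d = 167.
Base 3: x_0 = 3^167 mod 669 = 525. x_0 is neither 1 nor 668, so continue squaring. x_1 = 525^2 mod 669 = 666. Reached i = s−1 = 1 without hitting −1: 3 is a Miller–Rabin witness and 669 is composite.
Base 205: x_0 = 205^167 mod 669 = 268. x_0 is neither 1 nor 668, so continue squaring. x_1 = 268^2 mod 669 = 241. Reached i = s−1 = 1 without hitting −1: 205 is a Miller–Rabin witness and 669 is composite.
Base 396: x_0 = 396^167 mod 669 = 75. x_0 is neither 1 nor 668, so continue squaring. x_1 = 75^2 mod 669 = 273. Reached i = s−1 = 1 without hitting −1: 396 is a Miller–Rabin witness and 669 is composite.
Base 538: x_0 = 538^167 mod 669 = 523. x_0 is neither 1 nor 668, so continue squaring. x_1 = 523^2 mod 669 = 577. Reached i = s−1 = 1 without hitting −1: 538 is a Miller–Rabin witness and 669 is composite.
The smallest witness among the given bases is 3.

3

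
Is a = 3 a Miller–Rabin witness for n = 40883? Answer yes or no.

n − 1 = 40882 = 2^1 · 20441, so s = 1 and d = 20441.
Repeated squaring mod 40883: 3^1 ≡ 3, 3^2 ≡ 9, 3^4 ≡ 81, 3^8 ≡ 6561, 3^16 ≡ 37805, 3^32 ≡ 30111, 3^64 ≡ 10030, 3^128 ≡ 28720, 3^256 ≡ 23875, 3^512 ≡ 24839, 3^1024 ≡ 10568, 3^2048 ≡ 31151, 3^4096 ≡ 26796, 3^8192 ≡ 38370, 3^16384 ≡ 19187.
20441 = 16384 + 2048 + 1024 + 512 + 256 + 128 + 64 + 16 + 8 + 1, so 3^20441 ≡ 19187·31151·10568·24839·23875·28720·10030·37805·6561·3 ≡ 1 (mod 40883).
x_0 = 3^20441 mod 40883 = 1.
x_0 = 1, so 3 is not a witness.

no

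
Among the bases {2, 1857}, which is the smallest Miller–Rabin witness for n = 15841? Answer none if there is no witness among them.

n − 1 = 15840 = 2^5 · 495, so s = 5 and d = 495.
Base 2: x_0 = 2^495 mod 15841 = 1. x_0 = 1, so 2 is not a witness.
Base 1857: x_0 = 1857^495 mod 15841 = 1. x_0 = 1, so 1857 is not a witness.
No listed base is a witness for 15841.

none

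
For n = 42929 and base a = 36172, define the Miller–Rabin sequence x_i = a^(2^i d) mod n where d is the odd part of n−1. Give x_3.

42928

n − 1 = 42928 = 2^4 · 2683, so s = 4 and d = 2683.
Repeated squaring mod 42929: 36172^1 ≡ 36172, 36172^2 ≡ 23522, 36172^4 ≡ 15532, 36172^8 ≡ 24973, 36172^16 ≡ 21146, 36172^32 ≡ 4852, 36172^64 ≡ 16812, 36172^128 ≡ 41737, 36172^256 ≡ 4207, 36172^512 ≡ 12101, 36172^1024 ≡ 3382, 36172^2048 ≡ 18810.
2683 = 2048 + 512 + 64 + 32 + 16 + 8 + 2 + 1, so 36172^2683 ≡ 18810·12101·16812·4852·21146·24973·23522·36172 ≡ 6282 (mod 42929).
x_0 = 6282.
x_1 = 6282^2 mod 42929 = 11773.
x_2 = 11773^2 mod 42929 = 28717.
x_3 = 28717^2 mod 42929 = 42928.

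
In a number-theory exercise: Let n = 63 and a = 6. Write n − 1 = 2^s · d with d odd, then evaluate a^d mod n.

27

n − 1 = 62 = 2^1 · 31, so s = 1 and d = 31.
Repeated squaring mod 63: 6^1 ≡ 6, 6^2 ≡ 36, 6^4 ≡ 36, 6^8 ≡ 36, 6^16 ≡ 36.
31 = 16 + 8 + 4 + 2 + 1, so 6^31 ≡ 36·36·36·36·6 ≡ 27 (mod 63).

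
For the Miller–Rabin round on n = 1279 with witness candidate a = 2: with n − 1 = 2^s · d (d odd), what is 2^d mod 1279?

1

n − 1 = 1278 = 2^1 · 639, so s = 1 and d = 639.
Repeated squaring mod 1279: 2^1 ≡ 2, 2^2 ≡ 4, 2^4 ≡ 16, 2^8 ≡ 256, 2^16 ≡ 307, 2^32 ≡ 882, 2^64 ≡ 292, 2^128 ≡ 850, 2^256 ≡ 1144, 2^512 ≡ 319.
639 = 512 + 64 + 32 + 16 + 8 + 4 + 2 + 1, so 2^639 ≡ 319·292·882·307·256·16·4·2 ≡ 1 (mod 1279).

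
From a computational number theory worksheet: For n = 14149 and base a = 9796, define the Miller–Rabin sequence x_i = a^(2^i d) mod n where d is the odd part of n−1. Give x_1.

14148

n − 1 = 14148 = 2^2 · 3537, so s = 2 and d = 3537.
x_0 = 9796^3537 mod 14149 = 7554.
x_1 = 7554^2 mod 14149 = 14148.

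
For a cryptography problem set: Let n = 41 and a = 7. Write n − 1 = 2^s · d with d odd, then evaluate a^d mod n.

38

n − 1 = 40 = 2^3 · 5, so s = 3 and d = 5.
Repeated squaring mod 41: 7^1 ≡ 7, 7^2 ≡ 8, 7^4 ≡ 23.
5 = 4 + 1, so 7^5 ≡ 23·7 ≡ 38 (mod 41).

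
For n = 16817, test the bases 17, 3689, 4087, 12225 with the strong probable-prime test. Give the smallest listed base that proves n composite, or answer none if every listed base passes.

17

n − 1 = 16816 = 2^4 · 1051, so s = 4 and d = 1051.
Base 17: x_0 = 17^1051 mod 16817 = 4039. x_0 is neither 1 nor 16816, so continue squaring. x_1 = 4039^2 mod 16817 = 1031. x_2 = 1031^2 mod 16817 = 3490. x_3 = 3490^2 mod 16817 = 4592. Reached i = s−1 = 3 without hitting −1: 17 is a Miller–Rabin witness and 16817 is composite.
Base 3689: x_0 = 3689^1051 mod 16817 = 3209. x_0 is neither 1 nor 16816, so continue squaring. x_1 = 3209^2 mod 16817 = 5677. x_2 = 5677^2 mod 16817 = 6957. x_3 = 6957^2 mod 16817 = 523. Reached i = s−1 = 3 without hitting −1: 3689 is a Miller–Rabin witness and 16817 is composite.
Base 4087: x_0 = 4087^1051 mod 16817 = 14472. x_0 is neither 1 nor 16816, so continue squaring. x_1 = 14472^2 mod 16817 = 16683. x_2 = 16683^2 mod 16817 = 1139. x_3 = 1139^2 mod 16817 = 2412. Reached i = s−1 = 3 without hitting −1: 4087 is a Miller–Rabin witness and 16817 is composite.
Base 12225: x_0 = 12225^1051 mod 16817 = 13580. x_0 is neither 1 nor 16816, so continue squaring. x_1 = 13580^2 mod 16817 = 1178. x_2 = 1178^2 mod 16817 = 8690. x_3 = 8690^2 mod 16817 = 7770. Reached i = s−1 = 3 without hitting −1: 12225 is a Miller–Rabin witness and 16817 is composite.
The smallest witness among the given bases is 17.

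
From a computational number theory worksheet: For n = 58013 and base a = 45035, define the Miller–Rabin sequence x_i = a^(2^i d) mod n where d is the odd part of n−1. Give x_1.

1

n − 1 = 58012 = 2^2 · 14503, so s = 2 and d = 14503.
x_0 = 45035^14503 mod 58013 = 58012.
x_1 = 58012^2 mod 58013 = 1.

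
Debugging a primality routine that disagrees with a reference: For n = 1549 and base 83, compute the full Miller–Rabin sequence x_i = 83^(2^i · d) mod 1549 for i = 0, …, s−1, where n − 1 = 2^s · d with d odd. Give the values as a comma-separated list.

n − 1 = 1548 = 2^2 · 387, so s = 2 and d = 387.
x_0 = 83^387 mod 1549 = 1461.
x_1 = 1461^2 mod 1549 = 1548.

1461, 1548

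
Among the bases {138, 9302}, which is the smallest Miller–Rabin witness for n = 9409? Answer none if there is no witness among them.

none

n − 1 = 9408 = 2^6 · 147, so s = 6 and d = 147.
Base 138: x_0 = 138^147 mod 9409 = 6448. x_0 is neither 1 nor 9408, so continue squaring. x_1 = 6448^2 mod 9409 = 7742. x_2 = 7742^2 mod 9409 = 3234. x_3 = 3234^2 mod 9409 = 5357. x_4 = 5357^2 mod 9409 = 9408. x_4 ≡ −1, so 138 is not a witness.
Base 9302: x_0 = 9302^147 mod 9409 = 1873. x_0 is neither 1 nor 9408, so continue squaring. x_1 = 1873^2 mod 9409 = 7981. x_2 = 7981^2 mod 9409 = 6840. x_3 = 6840^2 mod 9409 = 4052. x_4 = 4052^2 mod 9409 = 9408. x_4 ≡ −1, so 9302 is not a witness.
No listed base is a witness for 9409.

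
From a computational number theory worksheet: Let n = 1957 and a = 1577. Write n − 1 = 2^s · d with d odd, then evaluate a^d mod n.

1558

n − 1 = 1956 = 2^2 · 489, so s = 2 and d = 489.
1577^489 mod 1957 = 1558.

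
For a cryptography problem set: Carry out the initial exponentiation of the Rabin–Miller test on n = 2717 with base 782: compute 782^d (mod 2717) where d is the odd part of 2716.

375

n − 1 = 2716 = 2^2 · 679, so s = 2 and d = 679.
By repeated squaring, 782^679 ≡ 375 (mod 2717).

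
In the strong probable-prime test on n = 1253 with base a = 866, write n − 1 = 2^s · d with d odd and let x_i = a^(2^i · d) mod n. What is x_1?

403

n − 1 = 1252 = 2^2 · 313, so s = 2 and d = 313.
x_0 = 866^313 mod 1253 = 985.
x_1 = 985^2 mod 1253 = 403.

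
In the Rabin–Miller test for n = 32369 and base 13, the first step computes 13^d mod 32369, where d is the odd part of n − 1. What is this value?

n − 1 = 32368 = 2^4 · 2023, so s = 4 and d = 2023.
13^2023 mod 32369 = 1.

1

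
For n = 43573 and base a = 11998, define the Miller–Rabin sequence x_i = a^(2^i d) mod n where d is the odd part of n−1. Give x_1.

n − 1 = 43572 = 2^2 · 10893, so s = 2 and d = 10893.
Repeated squaring mod 43573: 11998^1 ≡ 11998, 11998^2 ≡ 30385, 11998^4 ≡ 23501, 11998^8 ≡ 9226, 11998^16 ≡ 21007, 11998^32 ≡ 30278, 11998^64 ≡ 24937, 11998^128 ≡ 23686, 11998^256 ≡ 24221, 11998^512 ≡ 33542, 11998^1024 ≡ 10904, 11998^2048 ≡ 30072, 11998^4096 ≡ 11142, 11998^8192 ≡ 4687.
10893 = 8192 + 2048 + 512 + 128 + 8 + 4 + 1, so 11998^10893 ≡ 4687·30072·33542·23686·9226·23501·11998 ≡ 3988 (mod 43573).
x_0 = 3988.
x_1 = 3988^2 mod 43573 = 43572.

43572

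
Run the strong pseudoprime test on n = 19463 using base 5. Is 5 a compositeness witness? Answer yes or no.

no

n − 1 = 19462 = 2^1 · 9731, so s = 1 and d = 9731.
x_0 = 5^9731 mod 19463 = 19462.
x_0 = 19462 ≡ −1, so 5 is not a witness.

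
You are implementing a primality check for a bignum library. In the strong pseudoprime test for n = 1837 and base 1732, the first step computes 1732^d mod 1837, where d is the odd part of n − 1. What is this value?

n − 1 = 1836 = 2^2 · 459, so s = 2 and d = 459.
Repeated squaring mod 1837: 1732^1 ≡ 1732, 1732^2 ≡ 3, 1732^4 ≡ 9, 1732^8 ≡ 81, 1732^16 ≡ 1050, 1732^32 ≡ 300, 1732^64 ≡ 1824, 1732^128 ≡ 169, 1732^256 ≡ 1006.
459 = 256 + 128 + 64 + 8 + 2 + 1, so 1732^459 ≡ 1006·169·1824·81·3·1732 ≡ 97 (mod 1837).

97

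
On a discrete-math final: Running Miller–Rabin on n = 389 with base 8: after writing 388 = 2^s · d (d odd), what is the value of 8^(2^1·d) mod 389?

n − 1 = 388 = 2^2 · 97, so s = 2 and d = 97.
x_0 = 8^97 mod 389 = 274.
x_1 = 274^2 mod 389 = 388.

388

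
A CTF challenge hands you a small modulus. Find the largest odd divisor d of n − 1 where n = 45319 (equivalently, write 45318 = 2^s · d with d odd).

22659

Halving: 45318 → 22659; 22659 is odd.
So 45318 = 2^1 · 22659.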